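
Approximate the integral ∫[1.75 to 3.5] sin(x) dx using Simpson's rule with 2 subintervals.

f(x) = sin(x)
a = 1.75, b = 3.5, n = 2
h = (b - a)/n = 0.875000

Simpson's rule: (h/3)[f(x₀) + 4f(x₁) + 2f(x₂) + ... + f(xₙ)]

x_0 = 1.7500, f(x_0) = 0.983986, coefficient = 1
x_1 = 2.6250, f(x_1) = 0.493920, coefficient = 4
x_2 = 3.5000, f(x_2) = -0.350783, coefficient = 1

I ≈ (0.875000/3) × 2.608884 = 0.760924
Exact value: 0.758211
Error: 0.002714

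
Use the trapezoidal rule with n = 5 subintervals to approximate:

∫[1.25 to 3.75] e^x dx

f(x) = e^x
a = 1.25, b = 3.75, n = 5
h = (b - a)/n = 0.500000

Trapezoidal rule: (h/2)[f(x₀) + 2f(x₁) + 2f(x₂) + ... + f(xₙ)]

x_0 = 1.2500, f(x_0) = 3.490343, coefficient = 1
x_1 = 1.7500, f(x_1) = 5.754603, coefficient = 2
x_2 = 2.2500, f(x_2) = 9.487736, coefficient = 2
x_3 = 2.7500, f(x_3) = 15.642632, coefficient = 2
x_4 = 3.2500, f(x_4) = 25.790340, coefficient = 2
x_5 = 3.7500, f(x_5) = 42.521082, coefficient = 1

I ≈ (0.500000/2) × 159.362046 = 39.840511
Exact value: 39.030739
Error: 0.809772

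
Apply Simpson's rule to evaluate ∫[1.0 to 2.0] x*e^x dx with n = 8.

f(x) = x*e^x
a = 1.0, b = 2.0, n = 8
h = (b - a)/n = 0.125000

Simpson's rule: (h/3)[f(x₀) + 4f(x₁) + 2f(x₂) + ... + f(xₙ)]

x_0 = 1.0000, f(x_0) = 2.718282, coefficient = 1
x_1 = 1.1250, f(x_1) = 3.465244, coefficient = 4
x_2 = 1.2500, f(x_2) = 4.362929, coefficient = 2
x_3 = 1.3750, f(x_3) = 5.438230, coefficient = 4
x_4 = 1.5000, f(x_4) = 6.722534, coefficient = 2
x_5 = 1.6250, f(x_5) = 8.252431, coefficient = 4
x_6 = 1.7500, f(x_6) = 10.070555, coefficient = 2
x_7 = 1.8750, f(x_7) = 12.226536, coefficient = 4
x_8 = 2.0000, f(x_8) = 14.778112, coefficient = 1

I ≈ (0.125000/3) × 177.338193 = 7.389091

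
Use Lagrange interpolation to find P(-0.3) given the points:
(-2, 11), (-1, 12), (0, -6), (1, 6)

Lagrange interpolation formula:
P(x) = Σ yᵢ × Lᵢ(x)
where Lᵢ(x) = Π_{j≠i} (x - xⱼ)/(xᵢ - xⱼ)

L_0(-0.3) = (-0.3 - (-1))/(-2 - (-1)) × (-0.3 - 0)/(-2 - 0) × (-0.3 - 1)/(-2 - 1) = -0.045500
L_1(-0.3) = (-0.3 - (-2))/(-1 - (-2)) × (-0.3 - 0)/(-1 - 0) × (-0.3 - 1)/(-1 - 1) = 0.331500
L_2(-0.3) = (-0.3 - (-2))/(0 - (-2)) × (-0.3 - (-1))/(0 - (-1)) × (-0.3 - 1)/(0 - 1) = 0.773500
L_3(-0.3) = (-0.3 - (-2))/(1 - (-2)) × (-0.3 - (-1))/(1 - (-1)) × (-0.3 - 0)/(1 - 0) = -0.059500

P(-0.3) = 11×L_0(-0.3) + 12×L_1(-0.3) + (-6)×L_2(-0.3) + 6×L_3(-0.3)
P(-0.3) = -1.520500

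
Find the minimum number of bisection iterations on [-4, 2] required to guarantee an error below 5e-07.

We need (b-a)/2^n ≤ 5e-07
(2 - (-4))/2^n ≤ 5e-07
6/2^n ≤ 5e-07
2^n ≥ 12000000
n ≥ log₂(12000000) = 23.52
n ≥ 24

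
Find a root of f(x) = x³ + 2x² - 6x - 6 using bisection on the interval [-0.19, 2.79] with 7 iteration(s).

f(x) = x³ + 2x² - 6x - 6
Initial interval: [-0.19, 2.79]

Iteration 1:
  c_1 = (-0.190000 + 2.790000)/2 = 1.300000
  f(c_1) = f(1.300000) = -8.223000
  f(a) × f(c) ≥ 0, new interval: [1.300000, 2.790000]
Iteration 2:
  c_2 = (1.300000 + 2.790000)/2 = 2.045000
  f(c_2) = f(2.045000) = -1.353709
  f(a) × f(c) ≥ 0, new interval: [2.045000, 2.790000]
Iteration 3:
  c_3 = (2.045000 + 2.790000)/2 = 2.417500
  f(c_3) = f(2.417500) = 5.312223
  f(a) × f(c) < 0, new interval: [2.045000, 2.417500]
Iteration 4:
  c_4 = (2.045000 + 2.417500)/2 = 2.231250
  f(c_4) = f(2.231250) = 1.677679
  f(a) × f(c) < 0, new interval: [2.045000, 2.231250]
Iteration 5:
  c_5 = (2.045000 + 2.231250)/2 = 2.138125
  f(c_5) = f(2.138125) = 0.089013
  f(a) × f(c) < 0, new interval: [2.045000, 2.138125]
Iteration 6:
  c_6 = (2.045000 + 2.138125)/2 = 2.091563
  f(c_6) = f(2.091563) = -0.650288
  f(a) × f(c) ≥ 0, new interval: [2.091563, 2.138125]
Iteration 7:
  c_7 = (2.091563 + 2.138125)/2 = 2.114844
  f(c_7) = f(2.114844) = -0.285160
  f(a) × f(c) ≥ 0, new interval: [2.114844, 2.138125]

After 7 iteration(s), the approximation is c_7 = 2.114844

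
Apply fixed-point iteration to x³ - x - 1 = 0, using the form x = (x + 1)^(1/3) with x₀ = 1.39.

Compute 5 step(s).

Equation: x³ - x - 1 = 0
Fixed-point form: x = (x + 1)^(1/3)
x₀ = 1.39

x_1 = g(1.390000) = 1.337004
x_2 = g(1.337004) = 1.327048
x_3 = g(1.327048) = 1.325160
x_4 = g(1.325160) = 1.324802
x_5 = g(1.324802) = 1.324734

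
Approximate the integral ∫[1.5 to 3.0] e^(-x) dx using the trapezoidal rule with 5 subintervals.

f(x) = e^(-x)
a = 1.5, b = 3.0, n = 5
h = (b - a)/n = 0.300000

Trapezoidal rule: (h/2)[f(x₀) + 2f(x₁) + 2f(x₂) + ... + f(xₙ)]

x_0 = 1.5000, f(x_0) = 0.223130, coefficient = 1
x_1 = 1.8000, f(x_1) = 0.165299, coefficient = 2
x_2 = 2.1000, f(x_2) = 0.122456, coefficient = 2
x_3 = 2.4000, f(x_3) = 0.090718, coefficient = 2
x_4 = 2.7000, f(x_4) = 0.067206, coefficient = 2
x_5 = 3.0000, f(x_5) = 0.049787, coefficient = 1

I ≈ (0.300000/2) × 1.164275 = 0.174641
Exact value: 0.173343
Error: 0.001298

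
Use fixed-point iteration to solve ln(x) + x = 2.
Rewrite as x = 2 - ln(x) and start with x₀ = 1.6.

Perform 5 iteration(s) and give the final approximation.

Equation: ln(x) + x = 2
Fixed-point form: x = 2 - ln(x)
x₀ = 1.6

x_1 = g(1.600000) = 1.529996
x_2 = g(1.529996) = 1.574735
x_3 = g(1.574735) = 1.545913
x_4 = g(1.545913) = 1.564385
x_5 = g(1.564385) = 1.552507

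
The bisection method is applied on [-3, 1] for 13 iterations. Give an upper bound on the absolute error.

Bisection error bound: |error| ≤ (b-a)/2^n
|error| ≤ (1 - (-3))/2^13 = 4/2^13
|error| ≤ 0.0004882812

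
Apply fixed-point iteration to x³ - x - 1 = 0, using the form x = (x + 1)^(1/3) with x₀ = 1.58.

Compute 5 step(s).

Equation: x³ - x - 1 = 0
Fixed-point form: x = (x + 1)^(1/3)
x₀ = 1.58

x_1 = g(1.580000) = 1.371534
x_2 = g(1.371534) = 1.333551
x_3 = g(1.333551) = 1.326394
x_4 = g(1.326394) = 1.325036
x_5 = g(1.325036) = 1.324778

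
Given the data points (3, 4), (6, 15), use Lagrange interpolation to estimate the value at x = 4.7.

Lagrange interpolation formula:
P(x) = Σ yᵢ × Lᵢ(x)
where Lᵢ(x) = Π_{j≠i} (x - xⱼ)/(xᵢ - xⱼ)

L_0(4.7) = (4.7 - 6)/(3 - 6) = 0.433333
L_1(4.7) = (4.7 - 3)/(6 - 3) = 0.566667

P(4.7) = 4×L_0(4.7) + 15×L_1(4.7)
P(4.7) = 10.233333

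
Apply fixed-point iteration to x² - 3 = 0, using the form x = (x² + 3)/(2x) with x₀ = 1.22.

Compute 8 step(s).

Equation: x² - 3 = 0
Fixed-point form: x = (x² + 3)/(2x)
x₀ = 1.22

x_1 = g(1.220000) = 1.839508
x_2 = g(1.839508) = 1.735189
x_3 = g(1.735189) = 1.732054
x_4 = g(1.732054) = 1.732051
x_5 = g(1.732051) = 1.732051
x_6 = g(1.732051) = 1.732051
x_7 = g(1.732051) = 1.732051
x_8 = g(1.732051) = 1.732051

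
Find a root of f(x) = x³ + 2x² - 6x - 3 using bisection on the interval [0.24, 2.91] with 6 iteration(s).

f(x) = x³ + 2x² - 6x - 3
Initial interval: [0.24, 2.91]

Iteration 1:
  c_1 = (0.240000 + 2.910000)/2 = 1.575000
  f(c_1) = f(1.575000) = -3.581766
  f(a) × f(c) ≥ 0, new interval: [1.575000, 2.910000]
Iteration 2:
  c_2 = (1.575000 + 2.910000)/2 = 2.242500
  f(c_2) = f(2.242500) = 4.879711
  f(a) × f(c) < 0, new interval: [1.575000, 2.242500]
Iteration 3:
  c_3 = (1.575000 + 2.242500)/2 = 1.908750
  f(c_3) = f(1.908750) = -0.211647
  f(a) × f(c) ≥ 0, new interval: [1.908750, 2.242500]
Iteration 4:
  c_4 = (1.908750 + 2.242500)/2 = 2.075625
  f(c_4) = f(2.075625) = 2.104936
  f(a) × f(c) < 0, new interval: [1.908750, 2.075625]
Iteration 5:
  c_5 = (1.908750 + 2.075625)/2 = 1.992188
  f(c_5) = f(1.992188) = 0.891113
  f(a) × f(c) < 0, new interval: [1.908750, 1.992188]
Iteration 6:
  c_6 = (1.908750 + 1.992188)/2 = 1.950469
  f(c_6) = f(1.950469) = 0.326068
  f(a) × f(c) < 0, new interval: [1.908750, 1.950469]

After 6 iteration(s), the approximation is c_6 = 1.950469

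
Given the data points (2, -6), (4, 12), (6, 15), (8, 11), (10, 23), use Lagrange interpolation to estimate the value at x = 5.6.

Lagrange interpolation formula:
P(x) = Σ yᵢ × Lᵢ(x)
where Lᵢ(x) = Π_{j≠i} (x - xⱼ)/(xᵢ - xⱼ)

L_0(5.6) = (5.6 - 4)/(2 - 4) × (5.6 - 6)/(2 - 6) × (5.6 - 8)/(2 - 8) × (5.6 - 10)/(2 - 10) = -0.017600
L_1(5.6) = (5.6 - 2)/(4 - 2) × (5.6 - 6)/(4 - 6) × (5.6 - 8)/(4 - 8) × (5.6 - 10)/(4 - 10) = 0.158400
L_2(5.6) = (5.6 - 2)/(6 - 2) × (5.6 - 4)/(6 - 4) × (5.6 - 8)/(6 - 8) × (5.6 - 10)/(6 - 10) = 0.950400
L_3(5.6) = (5.6 - 2)/(8 - 2) × (5.6 - 4)/(8 - 4) × (5.6 - 6)/(8 - 6) × (5.6 - 10)/(8 - 10) = -0.105600
L_4(5.6) = (5.6 - 2)/(10 - 2) × (5.6 - 4)/(10 - 4) × (5.6 - 6)/(10 - 6) × (5.6 - 8)/(10 - 8) = 0.014400

P(5.6) = (-6)×L_0(5.6) + 12×L_1(5.6) + 15×L_2(5.6) + 11×L_3(5.6) + 23×L_4(5.6)
P(5.6) = 15.432000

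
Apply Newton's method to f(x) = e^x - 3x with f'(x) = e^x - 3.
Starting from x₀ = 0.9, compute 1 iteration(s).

f(x) = e^x - 3x
f'(x) = e^x - 3
x₀ = 0.9

Newton-Raphson formula: x_{n+1} = x_n - f(x_n)/f'(x_n)

Iteration 1:
  f(0.900000) = -0.240397
  f'(0.900000) = -0.540397
  x_1 = 0.900000 - (-0.240397)/(-0.540397) = 0.455148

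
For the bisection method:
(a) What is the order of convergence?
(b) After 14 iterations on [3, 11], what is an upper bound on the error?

(a) Bisection has linear (order 1) convergence; the error is halved each step.

(b) Error bound = (b-a)/2^n = (11 - 3)/2^{14}
    = 8/2^{14}

(a) 1 (linear); (b) error ≤ 4.88e-04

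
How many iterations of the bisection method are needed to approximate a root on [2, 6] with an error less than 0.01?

We need (b-a)/2^n ≤ 0.01
(6 - 2)/2^n ≤ 0.01
4/2^n ≤ 0.01
2^n ≥ 400
n ≥ log₂(400) = 8.64
n ≥ 9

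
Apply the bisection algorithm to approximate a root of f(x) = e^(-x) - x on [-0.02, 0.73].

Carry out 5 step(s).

f(x) = e^(-x) - x
Initial interval: [-0.02, 0.73]

Iteration 1:
  c_1 = (-0.020000 + 0.730000)/2 = 0.355000
  f(c_1) = f(0.355000) = 0.346173
  f(a) × f(c) ≥ 0, new interval: [0.355000, 0.730000]
Iteration 2:
  c_2 = (0.355000 + 0.730000)/2 = 0.542500
  f(c_2) = f(0.542500) = 0.038793
  f(a) × f(c) ≥ 0, new interval: [0.542500, 0.730000]
Iteration 3:
  c_3 = (0.542500 + 0.730000)/2 = 0.636250
  f(c_3) = f(0.636250) = -0.106977
  f(a) × f(c) < 0, new interval: [0.542500, 0.636250]
Iteration 4:
  c_4 = (0.542500 + 0.636250)/2 = 0.589375
  f(c_4) = f(0.589375) = -0.034701
  f(a) × f(c) < 0, new interval: [0.542500, 0.589375]
Iteration 5:
  c_5 = (0.542500 + 0.589375)/2 = 0.565937
  f(c_5) = f(0.565937) = 0.001890
  f(a) × f(c) ≥ 0, new interval: [0.565937, 0.589375]

After 5 iteration(s), the approximation is c_5 = 0.565937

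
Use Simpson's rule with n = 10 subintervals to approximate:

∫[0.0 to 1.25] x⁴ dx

f(x) = x⁴
a = 0.0, b = 1.25, n = 10
h = (b - a)/n = 0.125000

Simpson's rule: (h/3)[f(x₀) + 4f(x₁) + 2f(x₂) + ... + f(xₙ)]

x_0 = 0.0000, f(x_0) = 0.000000, coefficient = 1
x_1 = 0.1250, f(x_1) = 0.000244, coefficient = 4
x_2 = 0.2500, f(x_2) = 0.003906, coefficient = 2
x_3 = 0.3750, f(x_3) = 0.019775, coefficient = 4
x_4 = 0.5000, f(x_4) = 0.062500, coefficient = 2
x_5 = 0.6250, f(x_5) = 0.152588, coefficient = 4
x_6 = 0.7500, f(x_6) = 0.316406, coefficient = 2
x_7 = 0.8750, f(x_7) = 0.586182, coefficient = 4
x_8 = 1.0000, f(x_8) = 1.000000, coefficient = 2
x_9 = 1.1250, f(x_9) = 1.601807, coefficient = 4
x_10 = 1.2500, f(x_10) = 2.441406, coefficient = 1

I ≈ (0.125000/3) × 14.649414 = 0.610392
Exact value: 0.610352
Error: 0.000041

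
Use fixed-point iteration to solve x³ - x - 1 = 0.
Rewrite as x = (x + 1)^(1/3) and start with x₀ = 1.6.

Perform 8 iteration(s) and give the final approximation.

Equation: x³ - x - 1 = 0
Fixed-point form: x = (x + 1)^(1/3)
x₀ = 1.6

x_1 = g(1.600000) = 1.375069
x_2 = g(1.375069) = 1.334214
x_3 = g(1.334214) = 1.326519
x_4 = g(1.326519) = 1.325060
x_5 = g(1.325060) = 1.324783
x_6 = g(1.324783) = 1.324730
x_7 = g(1.324730) = 1.324720
x_8 = g(1.324720) = 1.324718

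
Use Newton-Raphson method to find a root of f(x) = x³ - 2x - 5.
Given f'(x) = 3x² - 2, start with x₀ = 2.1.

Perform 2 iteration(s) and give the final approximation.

f(x) = x³ - 2x - 5
f'(x) = 3x² - 2
x₀ = 2.1

Newton-Raphson formula: x_{n+1} = x_n - f(x_n)/f'(x_n)

Iteration 1:
  f(2.100000) = 0.061000
  f'(2.100000) = 11.230000
  x_1 = 2.100000 - 0.061000/11.230000 = 2.094568
Iteration 2:
  f(2.094568) = 0.000186
  f'(2.094568) = 11.161647
  x_2 = 2.094568 - 0.000186/11.161647 = 2.094551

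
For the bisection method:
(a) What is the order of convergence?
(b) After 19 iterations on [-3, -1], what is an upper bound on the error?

(a) Bisection has linear (order 1) convergence; the error is halved each step.

(b) Error bound = (b-a)/2^n = (-1 - (-3))/2^{19}
    = 2/2^{19}

(a) 1 (linear); (b) error ≤ 3.81e-06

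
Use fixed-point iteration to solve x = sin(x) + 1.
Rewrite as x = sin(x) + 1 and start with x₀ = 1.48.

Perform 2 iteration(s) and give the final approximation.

Equation: x = sin(x) + 1
Fixed-point form: x = sin(x) + 1
x₀ = 1.48

x_1 = g(1.480000) = 1.995881
x_2 = g(1.995881) = 1.911004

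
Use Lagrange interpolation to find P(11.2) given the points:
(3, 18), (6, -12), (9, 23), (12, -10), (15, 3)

Lagrange interpolation formula:
P(x) = Σ yᵢ × Lᵢ(x)
where Lᵢ(x) = Π_{j≠i} (x - xⱼ)/(xᵢ - xⱼ)

L_0(11.2) = (11.2 - 6)/(3 - 6) × (11.2 - 9)/(3 - 9) × (11.2 - 12)/(3 - 12) × (11.2 - 15)/(3 - 15) = 0.017890
L_1(11.2) = (11.2 - 3)/(6 - 3) × (11.2 - 9)/(6 - 9) × (11.2 - 12)/(6 - 12) × (11.2 - 15)/(6 - 15) = -0.112843
L_2(11.2) = (11.2 - 3)/(9 - 3) × (11.2 - 6)/(9 - 6) × (11.2 - 12)/(9 - 12) × (11.2 - 15)/(9 - 15) = 0.400079
L_3(11.2) = (11.2 - 3)/(12 - 3) × (11.2 - 6)/(12 - 6) × (11.2 - 9)/(12 - 9) × (11.2 - 15)/(12 - 15) = 0.733478
L_4(11.2) = (11.2 - 3)/(15 - 3) × (11.2 - 6)/(15 - 6) × (11.2 - 9)/(15 - 9) × (11.2 - 12)/(15 - 12) = -0.038604

P(11.2) = 18×L_0(11.2) + (-12)×L_1(11.2) + 23×L_2(11.2) + (-10)×L_3(11.2) + 3×L_4(11.2)
P(11.2) = 3.427351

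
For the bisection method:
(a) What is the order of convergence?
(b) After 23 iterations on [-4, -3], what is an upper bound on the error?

(a) Bisection has linear (order 1) convergence; the error is halved each step.

(b) Error bound = (b-a)/2^n = (-3 - (-4))/2^{23}
    = 1/2^{23}

(a) 1 (linear); (b) error ≤ 1.19e-07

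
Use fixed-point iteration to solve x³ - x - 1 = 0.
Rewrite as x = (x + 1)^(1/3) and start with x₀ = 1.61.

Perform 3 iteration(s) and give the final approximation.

Equation: x³ - x - 1 = 0
Fixed-point form: x = (x + 1)^(1/3)
x₀ = 1.61

x_1 = g(1.610000) = 1.376830
x_2 = g(1.376830) = 1.334543
x_3 = g(1.334543) = 1.326582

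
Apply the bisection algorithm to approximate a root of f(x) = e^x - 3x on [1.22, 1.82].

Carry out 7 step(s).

f(x) = e^x - 3x
Initial interval: [1.22, 1.82]

Iteration 1:
  c_1 = (1.220000 + 1.820000)/2 = 1.520000
  f(c_1) = f(1.520000) = 0.012225
  f(a) × f(c) < 0, new interval: [1.220000, 1.520000]
Iteration 2:
  c_2 = (1.220000 + 1.520000)/2 = 1.370000
  f(c_2) = f(1.370000) = -0.174649
  f(a) × f(c) ≥ 0, new interval: [1.370000, 1.520000]
Iteration 3:
  c_3 = (1.370000 + 1.520000)/2 = 1.445000
  f(c_3) = f(1.445000) = -0.093148
  f(a) × f(c) ≥ 0, new interval: [1.445000, 1.520000]
Iteration 4:
  c_4 = (1.445000 + 1.520000)/2 = 1.482500
  f(c_4) = f(1.482500) = -0.043558
  f(a) × f(c) ≥ 0, new interval: [1.482500, 1.520000]
Iteration 5:
  c_5 = (1.482500 + 1.520000)/2 = 1.501250
  f(c_5) = f(1.501250) = -0.016455
  f(a) × f(c) ≥ 0, new interval: [1.501250, 1.520000]
Iteration 6:
  c_6 = (1.501250 + 1.520000)/2 = 1.510625
  f(c_6) = f(1.510625) = -0.002314
  f(a) × f(c) ≥ 0, new interval: [1.510625, 1.520000]
Iteration 7:
  c_7 = (1.510625 + 1.520000)/2 = 1.515313
  f(c_7) = f(1.515313) = 0.004906
  f(a) × f(c) < 0, new interval: [1.510625, 1.515313]

After 7 iteration(s), the approximation is c_7 = 1.515313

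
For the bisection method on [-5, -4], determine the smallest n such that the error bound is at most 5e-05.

We need (b-a)/2^n ≤ 5e-05
(-4 - (-5))/2^n ≤ 5e-05
1/2^n ≤ 5e-05
2^n ≥ 20000
n ≥ log₂(20000) = 14.29
n ≥ 15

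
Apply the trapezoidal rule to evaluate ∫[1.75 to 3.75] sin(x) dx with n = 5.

f(x) = sin(x)
a = 1.75, b = 3.75, n = 5
h = (b - a)/n = 0.400000

Trapezoidal rule: (h/2)[f(x₀) + 2f(x₁) + 2f(x₂) + ... + f(xₙ)]

x_0 = 1.7500, f(x_0) = 0.983986, coefficient = 1
x_1 = 2.1500, f(x_1) = 0.836899, coefficient = 2
x_2 = 2.5500, f(x_2) = 0.557684, coefficient = 2
x_3 = 2.9500, f(x_3) = 0.190423, coefficient = 2
x_4 = 3.3500, f(x_4) = -0.206902, coefficient = 2
x_5 = 3.7500, f(x_5) = -0.571561, coefficient = 1

I ≈ (0.400000/2) × 3.168631 = 0.633726
Exact value: 0.642313
Error: 0.008587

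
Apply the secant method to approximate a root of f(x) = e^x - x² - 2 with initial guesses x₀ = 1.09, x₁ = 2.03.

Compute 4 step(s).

f(x) = e^x - x² - 2
x₀ = 1.09, x₁ = 2.03

Secant formula: x_{n+1} = x_n - f(x_n)(x_n - x_{n-1})/(f(x_n) - f(x_{n-1}))

Iteration 1:
  f(1.090000) = -0.213826
  f(2.030000) = 1.493186
  x_2 = 2.030000 - 1.493186×(2.030000 - 1.090000)/(1.493186 - (-0.213826))
       = 1.207747
Iteration 2:
  f(2.030000) = 1.493186
  f(1.207747) = -0.112715
  x_3 = 1.207747 - (-0.112715)×(1.207747 - 2.030000)/(-0.112715 - 1.493186)
       = 1.265460
Iteration 3:
  f(1.207747) = -0.112715
  f(1.265460) = -0.056667
  x_4 = 1.265460 - (-0.056667)×(1.265460 - 1.207747)/(-0.056667 - (-0.112715))
       = 1.323808
Iteration 4:
  f(1.265460) = -0.056667
  f(1.323808) = 0.005236
  x_5 = 1.323808 - 0.005236×(1.323808 - 1.265460)/(0.005236 - (-0.056667))
       = 1.318873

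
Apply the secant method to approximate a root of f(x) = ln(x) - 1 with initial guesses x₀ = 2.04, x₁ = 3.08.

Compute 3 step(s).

f(x) = ln(x) - 1
x₀ = 2.04, x₁ = 3.08

Secant formula: x_{n+1} = x_n - f(x_n)(x_n - x_{n-1})/(f(x_n) - f(x_{n-1}))

Iteration 1:
  f(2.040000) = -0.287050
  f(3.080000) = 0.124930
  x_2 = 3.080000 - 0.124930×(3.080000 - 2.040000)/(0.124930 - (-0.287050))
       = 2.764628
Iteration 2:
  f(3.080000) = 0.124930
  f(2.764628) = 0.016906
  x_3 = 2.764628 - 0.016906×(2.764628 - 3.080000)/(0.016906 - 0.124930)
       = 2.715271
Iteration 3:
  f(2.764628) = 0.016906
  f(2.715271) = -0.001108
  x_4 = 2.715271 - (-0.001108)×(2.715271 - 2.764628)/(-0.001108 - 0.016906)
       = 2.718307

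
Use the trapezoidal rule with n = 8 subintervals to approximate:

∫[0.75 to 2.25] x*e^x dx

f(x) = x*e^x
a = 0.75, b = 2.25, n = 8
h = (b - a)/n = 0.187500

Trapezoidal rule: (h/2)[f(x₀) + 2f(x₁) + 2f(x₂) + ... + f(xₙ)]

x_0 = 0.7500, f(x_0) = 1.587750, coefficient = 1
x_1 = 0.9375, f(x_1) = 2.393990, coefficient = 2
x_2 = 1.1250, f(x_2) = 3.465244, coefficient = 2
x_3 = 1.3125, f(x_3) = 4.876529, coefficient = 2
x_4 = 1.5000, f(x_4) = 6.722534, coefficient = 2
x_5 = 1.6875, f(x_5) = 9.122539, coefficient = 2
x_6 = 1.8750, f(x_6) = 12.226536, coefficient = 2
x_7 = 2.0625, f(x_7) = 16.222819, coefficient = 2
x_8 = 2.2500, f(x_8) = 21.347406, coefficient = 1

I ≈ (0.187500/2) × 132.995537 = 12.468332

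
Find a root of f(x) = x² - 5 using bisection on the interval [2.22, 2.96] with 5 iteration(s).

f(x) = x² - 5
Initial interval: [2.22, 2.96]

Iteration 1:
  c_1 = (2.220000 + 2.960000)/2 = 2.590000
  f(c_1) = f(2.590000) = 1.708100
  f(a) × f(c) < 0, new interval: [2.220000, 2.590000]
Iteration 2:
  c_2 = (2.220000 + 2.590000)/2 = 2.405000
  f(c_2) = f(2.405000) = 0.784025
  f(a) × f(c) < 0, new interval: [2.220000, 2.405000]
Iteration 3:
  c_3 = (2.220000 + 2.405000)/2 = 2.312500
  f(c_3) = f(2.312500) = 0.347656
  f(a) × f(c) < 0, new interval: [2.220000, 2.312500]
Iteration 4:
  c_4 = (2.220000 + 2.312500)/2 = 2.266250
  f(c_4) = f(2.266250) = 0.135889
  f(a) × f(c) < 0, new interval: [2.220000, 2.266250]
Iteration 5:
  c_5 = (2.220000 + 2.266250)/2 = 2.243125
  f(c_5) = f(2.243125) = 0.031610
  f(a) × f(c) < 0, new interval: [2.220000, 2.243125]

After 5 iteration(s), the approximation is c_5 = 2.243125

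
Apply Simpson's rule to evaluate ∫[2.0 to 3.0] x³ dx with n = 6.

f(x) = x³
a = 2.0, b = 3.0, n = 6
h = (b - a)/n = 0.166667

Simpson's rule: (h/3)[f(x₀) + 4f(x₁) + 2f(x₂) + ... + f(xₙ)]

x_0 = 2.0000, f(x_0) = 8.000000, coefficient = 1
x_1 = 2.1667, f(x_1) = 10.171296, coefficient = 4
x_2 = 2.3333, f(x_2) = 12.703704, coefficient = 2
x_3 = 2.5000, f(x_3) = 15.625000, coefficient = 4
x_4 = 2.6667, f(x_4) = 18.962963, coefficient = 2
x_5 = 2.8333, f(x_5) = 22.745370, coefficient = 4
x_6 = 3.0000, f(x_6) = 27.000000, coefficient = 1

I ≈ (0.166667/3) × 292.500000 = 16.250000
Exact value: 16.250000
Error: 0.000000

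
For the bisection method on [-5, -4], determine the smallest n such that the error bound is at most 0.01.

We need (b-a)/2^n ≤ 0.01
(-4 - (-5))/2^n ≤ 0.01
1/2^n ≤ 0.01
2^n ≥ 100
n ≥ log₂(100) = 6.64
n ≥ 7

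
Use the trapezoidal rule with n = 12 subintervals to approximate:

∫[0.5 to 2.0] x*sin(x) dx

f(x) = x*sin(x)
a = 0.5, b = 2.0, n = 12
h = (b - a)/n = 0.125000

Trapezoidal rule: (h/2)[f(x₀) + 2f(x₁) + 2f(x₂) + ... + f(xₙ)]

x_0 = 0.5000, f(x_0) = 0.239713, coefficient = 1
x_1 = 0.6250, f(x_1) = 0.365686, coefficient = 2
x_2 = 0.7500, f(x_2) = 0.511229, coefficient = 2
x_3 = 0.8750, f(x_3) = 0.671601, coefficient = 2
x_4 = 1.0000, f(x_4) = 0.841471, coefficient = 2
x_5 = 1.1250, f(x_5) = 1.015051, coefficient = 2
x_6 = 1.2500, f(x_6) = 1.186231, coefficient = 2
x_7 = 1.3750, f(x_7) = 1.348728, coefficient = 2
x_8 = 1.5000, f(x_8) = 1.496242, coefficient = 2
x_9 = 1.6250, f(x_9) = 1.622613, coefficient = 2
x_10 = 1.7500, f(x_10) = 1.721975, coefficient = 2
x_11 = 1.8750, f(x_11) = 1.788911, coefficient = 2
x_12 = 2.0000, f(x_12) = 1.818595, coefficient = 1

I ≈ (0.125000/2) × 27.197784 = 1.699862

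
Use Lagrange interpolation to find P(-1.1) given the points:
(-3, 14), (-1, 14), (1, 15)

Lagrange interpolation formula:
P(x) = Σ yᵢ × Lᵢ(x)
where Lᵢ(x) = Π_{j≠i} (x - xⱼ)/(xᵢ - xⱼ)

L_0(-1.1) = (-1.1 - (-1))/(-3 - (-1)) × (-1.1 - 1)/(-3 - 1) = 0.026250
L_1(-1.1) = (-1.1 - (-3))/(-1 - (-3)) × (-1.1 - 1)/(-1 - 1) = 0.997500
L_2(-1.1) = (-1.1 - (-3))/(1 - (-3)) × (-1.1 - (-1))/(1 - (-1)) = -0.023750

P(-1.1) = 14×L_0(-1.1) + 14×L_1(-1.1) + 15×L_2(-1.1)
P(-1.1) = 13.976250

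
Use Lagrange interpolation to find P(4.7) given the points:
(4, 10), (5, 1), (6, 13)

Lagrange interpolation formula:
P(x) = Σ yᵢ × Lᵢ(x)
where Lᵢ(x) = Π_{j≠i} (x - xⱼ)/(xᵢ - xⱼ)

L_0(4.7) = (4.7 - 5)/(4 - 5) × (4.7 - 6)/(4 - 6) = 0.195000
L_1(4.7) = (4.7 - 4)/(5 - 4) × (4.7 - 6)/(5 - 6) = 0.910000
L_2(4.7) = (4.7 - 4)/(6 - 4) × (4.7 - 5)/(6 - 5) = -0.105000

P(4.7) = 10×L_0(4.7) + 1×L_1(4.7) + 13×L_2(4.7)
P(4.7) = 1.495000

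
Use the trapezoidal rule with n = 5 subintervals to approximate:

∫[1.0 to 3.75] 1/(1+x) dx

f(x) = 1/(1+x)
a = 1.0, b = 3.75, n = 5
h = (b - a)/n = 0.550000

Trapezoidal rule: (h/2)[f(x₀) + 2f(x₁) + 2f(x₂) + ... + f(xₙ)]

x_0 = 1.0000, f(x_0) = 0.500000, coefficient = 1
x_1 = 1.5500, f(x_1) = 0.392157, coefficient = 2
x_2 = 2.1000, f(x_2) = 0.322581, coefficient = 2
x_3 = 2.6500, f(x_3) = 0.273973, coefficient = 2
x_4 = 3.2000, f(x_4) = 0.238095, coefficient = 2
x_5 = 3.7500, f(x_5) = 0.210526, coefficient = 1

I ≈ (0.550000/2) × 3.164137 = 0.870138
Exact value: 0.864997
Error: 0.005140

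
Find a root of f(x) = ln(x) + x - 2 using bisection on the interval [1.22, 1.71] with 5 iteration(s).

f(x) = ln(x) + x - 2
Initial interval: [1.22, 1.71]

Iteration 1:
  c_1 = (1.220000 + 1.710000)/2 = 1.465000
  f(c_1) = f(1.465000) = -0.153145
  f(a) × f(c) ≥ 0, new interval: [1.465000, 1.710000]
Iteration 2:
  c_2 = (1.465000 + 1.710000)/2 = 1.587500
  f(c_2) = f(1.587500) = 0.049660
  f(a) × f(c) < 0, new interval: [1.465000, 1.587500]
Iteration 3:
  c_3 = (1.465000 + 1.587500)/2 = 1.526250
  f(c_3) = f(1.526250) = -0.050936
  f(a) × f(c) ≥ 0, new interval: [1.526250, 1.587500]
Iteration 4:
  c_4 = (1.526250 + 1.587500)/2 = 1.556875
  f(c_4) = f(1.556875) = -0.000444
  f(a) × f(c) ≥ 0, new interval: [1.556875, 1.587500]
Iteration 5:
  c_5 = (1.556875 + 1.587500)/2 = 1.572187
  f(c_5) = f(1.572187) = 0.024655
  f(a) × f(c) < 0, new interval: [1.556875, 1.572187]

After 5 iteration(s), the approximation is c_5 = 1.572187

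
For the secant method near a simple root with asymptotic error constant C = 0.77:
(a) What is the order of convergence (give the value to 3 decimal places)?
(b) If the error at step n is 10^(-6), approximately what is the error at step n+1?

(a) Secant method has superlinear convergence with order φ = (1+√5)/2 ≈ 1.618.
    This means |e_{n+1}| ≈ C|e_n|^1.618.

(b) With |e_n| = 10^(-6) and C = 0.77:
    |e_{n+1}| ≈ 0.77 × (10^(-6))^1.618 = 0.77 × 10^(-9.71)

(a) ≈ 1.618 (golden ratio); (b) |e_{n+1}| ≈ 1.508e-10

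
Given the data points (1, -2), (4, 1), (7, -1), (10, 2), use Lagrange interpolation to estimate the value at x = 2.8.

Lagrange interpolation formula:
P(x) = Σ yᵢ × Lᵢ(x)
where Lᵢ(x) = Π_{j≠i} (x - xⱼ)/(xᵢ - xⱼ)

L_0(2.8) = (2.8 - 4)/(1 - 4) × (2.8 - 7)/(1 - 7) × (2.8 - 10)/(1 - 10) = 0.224000
L_1(2.8) = (2.8 - 1)/(4 - 1) × (2.8 - 7)/(4 - 7) × (2.8 - 10)/(4 - 10) = 1.008000
L_2(2.8) = (2.8 - 1)/(7 - 1) × (2.8 - 4)/(7 - 4) × (2.8 - 10)/(7 - 10) = -0.288000
L_3(2.8) = (2.8 - 1)/(10 - 1) × (2.8 - 4)/(10 - 4) × (2.8 - 7)/(10 - 7) = 0.056000

P(2.8) = (-2)×L_0(2.8) + 1×L_1(2.8) + (-1)×L_2(2.8) + 2×L_3(2.8)
P(2.8) = 0.960000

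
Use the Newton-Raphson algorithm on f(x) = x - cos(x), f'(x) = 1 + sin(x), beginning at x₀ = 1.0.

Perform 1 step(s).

f(x) = x - cos(x)
f'(x) = 1 + sin(x)
x₀ = 1.0

Newton-Raphson formula: x_{n+1} = x_n - f(x_n)/f'(x_n)

Iteration 1:
  f(1.000000) = 0.459698
  f'(1.000000) = 1.841471
  x_1 = 1.000000 - 0.459698/1.841471 = 0.750364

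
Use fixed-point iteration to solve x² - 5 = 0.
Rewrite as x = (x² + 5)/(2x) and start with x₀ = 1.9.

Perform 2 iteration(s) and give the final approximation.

Equation: x² - 5 = 0
Fixed-point form: x = (x² + 5)/(2x)
x₀ = 1.9

x_1 = g(1.900000) = 2.265789
x_2 = g(2.265789) = 2.236263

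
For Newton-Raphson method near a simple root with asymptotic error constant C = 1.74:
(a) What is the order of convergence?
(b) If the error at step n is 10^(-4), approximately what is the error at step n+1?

(a) Newton-Raphson has quadratic (order 2) convergence near simple roots.
    This means |e_{n+1}| ≈ C|e_n|².

(b) With |e_n| = 10^(-4) and C = 1.74:
    |e_{n+1}| ≈ 1.74 × (10^(-4))² = 1.74 × 10^(-8)

(a) 2 (quadratic); (b) |e_{n+1}| ≈ 1.740e-08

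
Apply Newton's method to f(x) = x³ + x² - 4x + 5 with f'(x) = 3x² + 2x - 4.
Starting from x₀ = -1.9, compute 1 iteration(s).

f(x) = x³ + x² - 4x + 5
f'(x) = 3x² + 2x - 4
x₀ = -1.9

Newton-Raphson formula: x_{n+1} = x_n - f(x_n)/f'(x_n)

Iteration 1:
  f(-1.900000) = 9.351000
  f'(-1.900000) = 3.030000
  x_1 = -1.900000 - 9.351000/3.030000 = -4.986139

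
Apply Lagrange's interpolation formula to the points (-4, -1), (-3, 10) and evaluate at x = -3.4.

Lagrange interpolation formula:
P(x) = Σ yᵢ × Lᵢ(x)
where Lᵢ(x) = Π_{j≠i} (x - xⱼ)/(xᵢ - xⱼ)

L_0(-3.4) = (-3.4 - (-3))/(-4 - (-3)) = 0.400000
L_1(-3.4) = (-3.4 - (-4))/(-3 - (-4)) = 0.600000

P(-3.4) = (-1)×L_0(-3.4) + 10×L_1(-3.4)
P(-3.4) = 5.600000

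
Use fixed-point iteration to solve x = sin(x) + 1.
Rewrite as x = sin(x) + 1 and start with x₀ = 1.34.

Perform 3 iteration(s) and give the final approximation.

Equation: x = sin(x) + 1
Fixed-point form: x = sin(x) + 1
x₀ = 1.34

x_1 = g(1.340000) = 1.973485
x_2 = g(1.973485) = 1.920011
x_3 = g(1.920011) = 1.939642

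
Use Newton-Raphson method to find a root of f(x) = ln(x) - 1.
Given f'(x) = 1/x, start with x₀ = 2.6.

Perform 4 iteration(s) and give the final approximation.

f(x) = ln(x) - 1
f'(x) = 1/x
x₀ = 2.6

Newton-Raphson formula: x_{n+1} = x_n - f(x_n)/f'(x_n)

Iteration 1:
  f(2.600000) = -0.044489
  f'(2.600000) = 0.384615
  x_1 = 2.600000 - (-0.044489)/0.384615 = 2.715670
Iteration 2:
  f(2.715670) = -0.000961
  f'(2.715670) = 0.368233
  x_2 = 2.715670 - (-0.000961)/0.368233 = 2.718281
Iteration 3:
  f(2.718281) = 0.000000
  f'(2.718281) = 0.367880
  x_3 = 2.718281 - 0.000000/0.367880 = 2.718282
Iteration 4:
  f(2.718282) = 0.000000
  f'(2.718282) = 0.367879
  x_4 = 2.718282 - 0.000000/0.367879 = 2.718282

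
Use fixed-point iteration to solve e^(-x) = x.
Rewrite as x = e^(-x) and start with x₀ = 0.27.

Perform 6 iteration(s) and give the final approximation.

Equation: e^(-x) = x
Fixed-point form: x = e^(-x)
x₀ = 0.27

x_1 = g(0.270000) = 0.763379
x_2 = g(0.763379) = 0.466089
x_3 = g(0.466089) = 0.627452
x_4 = g(0.627452) = 0.533951
x_5 = g(0.533951) = 0.586284
x_6 = g(0.586284) = 0.556391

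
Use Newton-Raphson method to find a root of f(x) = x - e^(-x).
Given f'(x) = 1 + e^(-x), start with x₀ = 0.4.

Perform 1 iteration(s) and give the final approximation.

f(x) = x - e^(-x)
f'(x) = 1 + e^(-x)
x₀ = 0.4

Newton-Raphson formula: x_{n+1} = x_n - f(x_n)/f'(x_n)

Iteration 1:
  f(0.400000) = -0.270320
  f'(0.400000) = 1.670320
  x_1 = 0.400000 - (-0.270320)/1.670320 = 0.561837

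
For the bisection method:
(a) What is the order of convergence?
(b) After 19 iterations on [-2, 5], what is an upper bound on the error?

(a) Bisection has linear (order 1) convergence; the error is halved each step.

(b) Error bound = (b-a)/2^n = (5 - (-2))/2^{19}
    = 7/2^{19}

(a) 1 (linear); (b) error ≤ 1.34e-05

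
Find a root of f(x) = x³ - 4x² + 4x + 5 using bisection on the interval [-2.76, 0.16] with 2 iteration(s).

f(x) = x³ - 4x² + 4x + 5
Initial interval: [-2.76, 0.16]

Iteration 1:
  c_1 = (-2.760000 + 0.160000)/2 = -1.300000
  f(c_1) = f(-1.300000) = -9.157000
  f(a) × f(c) ≥ 0, new interval: [-1.300000, 0.160000]
Iteration 2:
  c_2 = (-1.300000 + 0.160000)/2 = -0.570000
  f(c_2) = f(-0.570000) = 1.235207
  f(a) × f(c) < 0, new interval: [-1.300000, -0.570000]

After 2 iteration(s), the approximation is c_2 = -0.570000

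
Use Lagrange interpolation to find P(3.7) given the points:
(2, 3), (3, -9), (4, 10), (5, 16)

Lagrange interpolation formula:
P(x) = Σ yᵢ × Lᵢ(x)
where Lᵢ(x) = Π_{j≠i} (x - xⱼ)/(xᵢ - xⱼ)

L_0(3.7) = (3.7 - 3)/(2 - 3) × (3.7 - 4)/(2 - 4) × (3.7 - 5)/(2 - 5) = -0.045500
L_1(3.7) = (3.7 - 2)/(3 - 2) × (3.7 - 4)/(3 - 4) × (3.7 - 5)/(3 - 5) = 0.331500
L_2(3.7) = (3.7 - 2)/(4 - 2) × (3.7 - 3)/(4 - 3) × (3.7 - 5)/(4 - 5) = 0.773500
L_3(3.7) = (3.7 - 2)/(5 - 2) × (3.7 - 3)/(5 - 3) × (3.7 - 4)/(5 - 4) = -0.059500

P(3.7) = 3×L_0(3.7) + (-9)×L_1(3.7) + 10×L_2(3.7) + 16×L_3(3.7)
P(3.7) = 3.663000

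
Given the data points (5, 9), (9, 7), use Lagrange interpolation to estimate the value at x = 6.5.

Lagrange interpolation formula:
P(x) = Σ yᵢ × Lᵢ(x)
where Lᵢ(x) = Π_{j≠i} (x - xⱼ)/(xᵢ - xⱼ)

L_0(6.5) = (6.5 - 9)/(5 - 9) = 0.625000
L_1(6.5) = (6.5 - 5)/(9 - 5) = 0.375000

P(6.5) = 9×L_0(6.5) + 7×L_1(6.5)
P(6.5) = 8.250000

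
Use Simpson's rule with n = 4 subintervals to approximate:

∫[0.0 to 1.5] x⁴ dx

f(x) = x⁴
a = 0.0, b = 1.5, n = 4
h = (b - a)/n = 0.375000

Simpson's rule: (h/3)[f(x₀) + 4f(x₁) + 2f(x₂) + ... + f(xₙ)]

x_0 = 0.0000, f(x_0) = 0.000000, coefficient = 1
x_1 = 0.3750, f(x_1) = 0.019775, coefficient = 4
x_2 = 0.7500, f(x_2) = 0.316406, coefficient = 2
x_3 = 1.1250, f(x_3) = 1.601807, coefficient = 4
x_4 = 1.5000, f(x_4) = 5.062500, coefficient = 1

I ≈ (0.375000/3) × 12.181641 = 1.522705
Exact value: 1.518750
Error: 0.003955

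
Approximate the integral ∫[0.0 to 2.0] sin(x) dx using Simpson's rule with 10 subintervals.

f(x) = sin(x)
a = 0.0, b = 2.0, n = 10
h = (b - a)/n = 0.200000

Simpson's rule: (h/3)[f(x₀) + 4f(x₁) + 2f(x₂) + ... + f(xₙ)]

x_0 = 0.0000, f(x_0) = 0.000000, coefficient = 1
x_1 = 0.2000, f(x_1) = 0.198669, coefficient = 4
x_2 = 0.4000, f(x_2) = 0.389418, coefficient = 2
x_3 = 0.6000, f(x_3) = 0.564642, coefficient = 4
x_4 = 0.8000, f(x_4) = 0.717356, coefficient = 2
x_5 = 1.0000, f(x_5) = 0.841471, coefficient = 4
x_6 = 1.2000, f(x_6) = 0.932039, coefficient = 2
x_7 = 1.4000, f(x_7) = 0.985450, coefficient = 4
x_8 = 1.6000, f(x_8) = 0.999574, coefficient = 2
x_9 = 1.8000, f(x_9) = 0.973848, coefficient = 4
x_10 = 2.0000, f(x_10) = 0.909297, coefficient = 1

I ≈ (0.200000/3) × 21.242392 = 1.416159
Exact value: 1.416147
Error: 0.000013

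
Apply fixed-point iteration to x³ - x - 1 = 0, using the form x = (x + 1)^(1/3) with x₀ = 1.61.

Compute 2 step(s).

Equation: x³ - x - 1 = 0
Fixed-point form: x = (x + 1)^(1/3)
x₀ = 1.61

x_1 = g(1.610000) = 1.376830
x_2 = g(1.376830) = 1.334543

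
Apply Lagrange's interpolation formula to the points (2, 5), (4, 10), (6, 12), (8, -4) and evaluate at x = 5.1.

Lagrange interpolation formula:
P(x) = Σ yᵢ × Lᵢ(x)
where Lᵢ(x) = Π_{j≠i} (x - xⱼ)/(xᵢ - xⱼ)

L_0(5.1) = (5.1 - 4)/(2 - 4) × (5.1 - 6)/(2 - 6) × (5.1 - 8)/(2 - 8) = -0.059813
L_1(5.1) = (5.1 - 2)/(4 - 2) × (5.1 - 6)/(4 - 6) × (5.1 - 8)/(4 - 8) = 0.505688
L_2(5.1) = (5.1 - 2)/(6 - 2) × (5.1 - 4)/(6 - 4) × (5.1 - 8)/(6 - 8) = 0.618062
L_3(5.1) = (5.1 - 2)/(8 - 2) × (5.1 - 4)/(8 - 4) × (5.1 - 6)/(8 - 6) = -0.063938

P(5.1) = 5×L_0(5.1) + 10×L_1(5.1) + 12×L_2(5.1) + (-4)×L_3(5.1)
P(5.1) = 12.430312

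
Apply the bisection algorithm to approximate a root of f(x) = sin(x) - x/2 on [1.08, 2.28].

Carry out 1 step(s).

f(x) = sin(x) - x/2
Initial interval: [1.08, 2.28]

Iteration 1:
  c_1 = (1.080000 + 2.280000)/2 = 1.680000
  f(c_1) = f(1.680000) = 0.154043
  f(a) × f(c) ≥ 0, new interval: [1.680000, 2.280000]

After 1 iteration(s), the approximation is c_1 = 1.680000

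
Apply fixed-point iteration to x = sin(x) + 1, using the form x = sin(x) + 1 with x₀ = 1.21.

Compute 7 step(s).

Equation: x = sin(x) + 1
Fixed-point form: x = sin(x) + 1
x₀ = 1.21

x_1 = g(1.210000) = 1.935616
x_2 = g(1.935616) = 1.934188
x_3 = g(1.934188) = 1.934697
x_4 = g(1.934697) = 1.934516
x_5 = g(1.934516) = 1.934580
x_6 = g(1.934580) = 1.934557
x_7 = g(1.934557) = 1.934565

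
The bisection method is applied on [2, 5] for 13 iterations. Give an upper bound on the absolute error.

Bisection error bound: |error| ≤ (b-a)/2^n
|error| ≤ (5 - 2)/2^13 = 3/2^13
|error| ≤ 0.0003662109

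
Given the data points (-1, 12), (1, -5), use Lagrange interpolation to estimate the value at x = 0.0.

Lagrange interpolation formula:
P(x) = Σ yᵢ × Lᵢ(x)
where Lᵢ(x) = Π_{j≠i} (x - xⱼ)/(xᵢ - xⱼ)

L_0(0.0) = (0.0 - 1)/(-1 - 1) = 0.500000
L_1(0.0) = (0.0 - (-1))/(1 - (-1)) = 0.500000

P(0.0) = 12×L_0(0.0) + (-5)×L_1(0.0)
P(0.0) = 3.500000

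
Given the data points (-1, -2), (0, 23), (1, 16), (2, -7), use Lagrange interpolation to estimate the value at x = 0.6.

Lagrange interpolation formula:
P(x) = Σ yᵢ × Lᵢ(x)
where Lᵢ(x) = Π_{j≠i} (x - xⱼ)/(xᵢ - xⱼ)

L_0(0.6) = (0.6 - 0)/(-1 - 0) × (0.6 - 1)/(-1 - 1) × (0.6 - 2)/(-1 - 2) = -0.056000
L_1(0.6) = (0.6 - (-1))/(0 - (-1)) × (0.6 - 1)/(0 - 1) × (0.6 - 2)/(0 - 2) = 0.448000
L_2(0.6) = (0.6 - (-1))/(1 - (-1)) × (0.6 - 0)/(1 - 0) × (0.6 - 2)/(1 - 2) = 0.672000
L_3(0.6) = (0.6 - (-1))/(2 - (-1)) × (0.6 - 0)/(2 - 0) × (0.6 - 1)/(2 - 1) = -0.064000

P(0.6) = (-2)×L_0(0.6) + 23×L_1(0.6) + 16×L_2(0.6) + (-7)×L_3(0.6)
P(0.6) = 21.616000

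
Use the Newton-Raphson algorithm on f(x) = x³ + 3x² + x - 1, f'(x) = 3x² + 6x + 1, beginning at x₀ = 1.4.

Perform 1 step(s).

f(x) = x³ + 3x² + x - 1
f'(x) = 3x² + 6x + 1
x₀ = 1.4

Newton-Raphson formula: x_{n+1} = x_n - f(x_n)/f'(x_n)

Iteration 1:
  f(1.400000) = 9.024000
  f'(1.400000) = 15.280000
  x_1 = 1.400000 - 9.024000/15.280000 = 0.809424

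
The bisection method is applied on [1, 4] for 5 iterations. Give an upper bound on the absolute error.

Bisection error bound: |error| ≤ (b-a)/2^n
|error| ≤ (4 - 1)/2^5 = 3/2^5
|error| ≤ 0.0937500000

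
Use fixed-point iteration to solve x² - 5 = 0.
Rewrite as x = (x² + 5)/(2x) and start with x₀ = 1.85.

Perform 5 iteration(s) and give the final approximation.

Equation: x² - 5 = 0
Fixed-point form: x = (x² + 5)/(2x)
x₀ = 1.85

x_1 = g(1.850000) = 2.276351
x_2 = g(2.276351) = 2.236424
x_3 = g(2.236424) = 2.236068
x_4 = g(2.236068) = 2.236068
x_5 = g(2.236068) = 2.236068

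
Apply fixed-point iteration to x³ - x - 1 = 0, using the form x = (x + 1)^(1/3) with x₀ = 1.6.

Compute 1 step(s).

Equation: x³ - x - 1 = 0
Fixed-point form: x = (x + 1)^(1/3)
x₀ = 1.6

x_1 = g(1.600000) = 1.375069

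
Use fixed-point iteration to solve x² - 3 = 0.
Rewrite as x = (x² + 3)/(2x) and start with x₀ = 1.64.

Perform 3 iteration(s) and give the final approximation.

Equation: x² - 3 = 0
Fixed-point form: x = (x² + 3)/(2x)
x₀ = 1.64

x_1 = g(1.640000) = 1.734634
x_2 = g(1.734634) = 1.732053
x_3 = g(1.732053) = 1.732051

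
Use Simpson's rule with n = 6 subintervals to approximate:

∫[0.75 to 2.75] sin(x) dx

f(x) = sin(x)
a = 0.75, b = 2.75, n = 6
h = (b - a)/n = 0.333333

Simpson's rule: (h/3)[f(x₀) + 4f(x₁) + 2f(x₂) + ... + f(xₙ)]

x_0 = 0.7500, f(x_0) = 0.681639, coefficient = 1
x_1 = 1.0833, f(x_1) = 0.883524, coefficient = 4
x_2 = 1.4167, f(x_2) = 0.988146, coefficient = 2
x_3 = 1.7500, f(x_3) = 0.983986, coefficient = 4
x_4 = 2.0833, f(x_4) = 0.871503, coefficient = 2
x_5 = 2.4167, f(x_5) = 0.663080, coefficient = 4
x_6 = 2.7500, f(x_6) = 0.381661, coefficient = 1

I ≈ (0.333333/3) × 14.904957 = 1.656106
Exact value: 1.655991
Error: 0.000115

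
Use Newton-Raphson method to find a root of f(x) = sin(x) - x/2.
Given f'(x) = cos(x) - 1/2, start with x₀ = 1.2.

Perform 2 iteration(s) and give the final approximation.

f(x) = sin(x) - x/2
f'(x) = cos(x) - 1/2
x₀ = 1.2

Newton-Raphson formula: x_{n+1} = x_n - f(x_n)/f'(x_n)

Iteration 1:
  f(1.200000) = 0.332039
  f'(1.200000) = -0.137642
  x_1 = 1.200000 - 0.332039/(-0.137642) = 3.612334
Iteration 2:
  f(3.612334) = -2.259714
  f'(3.612334) = -1.391232
  x_2 = 3.612334 - (-2.259714)/(-1.391232) = 1.988080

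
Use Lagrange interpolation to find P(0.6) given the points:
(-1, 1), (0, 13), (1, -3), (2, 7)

Lagrange interpolation formula:
P(x) = Σ yᵢ × Lᵢ(x)
where Lᵢ(x) = Π_{j≠i} (x - xⱼ)/(xᵢ - xⱼ)

L_0(0.6) = (0.6 - 0)/(-1 - 0) × (0.6 - 1)/(-1 - 1) × (0.6 - 2)/(-1 - 2) = -0.056000
L_1(0.6) = (0.6 - (-1))/(0 - (-1)) × (0.6 - 1)/(0 - 1) × (0.6 - 2)/(0 - 2) = 0.448000
L_2(0.6) = (0.6 - (-1))/(1 - (-1)) × (0.6 - 0)/(1 - 0) × (0.6 - 2)/(1 - 2) = 0.672000
L_3(0.6) = (0.6 - (-1))/(2 - (-1)) × (0.6 - 0)/(2 - 0) × (0.6 - 1)/(2 - 1) = -0.064000

P(0.6) = 1×L_0(0.6) + 13×L_1(0.6) + (-3)×L_2(0.6) + 7×L_3(0.6)
P(0.6) = 3.304000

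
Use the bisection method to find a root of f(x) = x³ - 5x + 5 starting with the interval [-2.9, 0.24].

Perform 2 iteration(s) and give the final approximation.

f(x) = x³ - 5x + 5
Initial interval: [-2.9, 0.24]

Iteration 1:
  c_1 = (-2.900000 + 0.240000)/2 = -1.330000
  f(c_1) = f(-1.330000) = 9.297363
  f(a) × f(c) < 0, new interval: [-2.900000, -1.330000]
Iteration 2:
  c_2 = (-2.900000 + (-1.330000))/2 = -2.115000
  f(c_2) = f(-2.115000) = 6.114129
  f(a) × f(c) < 0, new interval: [-2.900000, -2.115000]

After 2 iteration(s), the approximation is c_2 = -2.115000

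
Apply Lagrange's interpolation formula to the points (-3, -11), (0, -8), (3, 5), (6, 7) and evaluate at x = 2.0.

Lagrange interpolation formula:
P(x) = Σ yᵢ × Lᵢ(x)
where Lᵢ(x) = Π_{j≠i} (x - xⱼ)/(xᵢ - xⱼ)

L_0(2.0) = (2.0 - 0)/(-3 - 0) × (2.0 - 3)/(-3 - 3) × (2.0 - 6)/(-3 - 6) = -0.049383
L_1(2.0) = (2.0 - (-3))/(0 - (-3)) × (2.0 - 3)/(0 - 3) × (2.0 - 6)/(0 - 6) = 0.370370
L_2(2.0) = (2.0 - (-3))/(3 - (-3)) × (2.0 - 0)/(3 - 0) × (2.0 - 6)/(3 - 6) = 0.740741
L_3(2.0) = (2.0 - (-3))/(6 - (-3)) × (2.0 - 0)/(6 - 0) × (2.0 - 3)/(6 - 3) = -0.061728

P(2.0) = (-11)×L_0(2.0) + (-8)×L_1(2.0) + 5×L_2(2.0) + 7×L_3(2.0)
P(2.0) = 0.851852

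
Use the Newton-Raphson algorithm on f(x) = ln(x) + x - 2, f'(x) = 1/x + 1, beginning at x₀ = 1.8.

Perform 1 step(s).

f(x) = ln(x) + x - 2
f'(x) = 1/x + 1
x₀ = 1.8

Newton-Raphson formula: x_{n+1} = x_n - f(x_n)/f'(x_n)

Iteration 1:
  f(1.800000) = 0.387787
  f'(1.800000) = 1.555556
  x_1 = 1.800000 - 0.387787/1.555556 = 1.550709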